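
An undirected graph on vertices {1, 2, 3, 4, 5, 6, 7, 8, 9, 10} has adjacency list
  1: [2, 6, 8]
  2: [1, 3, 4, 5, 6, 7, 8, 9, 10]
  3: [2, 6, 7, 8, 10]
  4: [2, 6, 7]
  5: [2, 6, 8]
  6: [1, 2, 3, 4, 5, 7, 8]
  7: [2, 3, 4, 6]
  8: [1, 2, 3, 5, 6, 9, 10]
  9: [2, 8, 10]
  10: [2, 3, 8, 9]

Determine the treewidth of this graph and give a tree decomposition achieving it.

Treewidth 3.
One optimal decomposition is:
Bags: B1 = {2, 3, 8, 10}  B2 = {2, 3, 6, 8}  B3 = {2, 8, 9, 10}  B4 = {2, 5, 6, 8}  B5 = {2, 3, 6, 7}  B6 = {2, 4, 6, 7}  B7 = {1, 2, 6, 8}
Tree: B1–B2, B1–B3, B2–B4, B2–B5, B5–B6, B2–B7

The largest bag has 4 vertices, giving width 3; this decomposition certifies tw(G) ≤ 3. For the lower bound, the 4 vertices {2, 8, 9, 10} are pairwise adjacent, and any tree decomposition puts a clique entirely inside one bag — forcing width ≥ 3. The upper and lower bounds meet at 3, so that is the treewidth.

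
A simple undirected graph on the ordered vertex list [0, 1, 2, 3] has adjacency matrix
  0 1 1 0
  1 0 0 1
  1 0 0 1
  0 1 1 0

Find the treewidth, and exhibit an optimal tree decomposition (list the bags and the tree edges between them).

Each bag holds 3 vertices, so the decomposition has width 2, which upper-bounds the treewidth. Since 3–1–0–2–3 is a cycle in G, G is not acyclic. Forests are exactly the graphs of treewidth ≤ 1, so tw(G) ≥ 2. Combining the bounds, tw(G) = 2.

Treewidth 2.
Bags: B1 = {0, 1, 3}  B2 = {0, 2, 3}
Tree: B1–B2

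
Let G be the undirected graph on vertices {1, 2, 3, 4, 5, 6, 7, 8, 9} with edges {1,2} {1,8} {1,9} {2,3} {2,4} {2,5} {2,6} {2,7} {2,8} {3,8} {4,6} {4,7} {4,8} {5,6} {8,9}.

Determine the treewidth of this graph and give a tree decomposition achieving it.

Every bag has size at most 3, so the width is 3 − 1 = 2 and tw(G) ≤ 2. On the other hand G contains the 3-clique {1, 8, 9}. A clique must lie in a single bag of any decomposition, so no decomposition can have width below 2. Hence tw(G) = 2 exactly.

Treewidth 2.
Bags: B1 = {2, 4, 6}  B2 = {2, 4, 7}  B3 = {2, 5, 6}  B4 = {2, 4, 8}  B5 = {1, 2, 8}  B6 = {2, 3, 8}  B7 = {1, 8, 9}
Tree: B1–B2, B1–B3, B2–B4, B4–B5, B4–B6, B5–B7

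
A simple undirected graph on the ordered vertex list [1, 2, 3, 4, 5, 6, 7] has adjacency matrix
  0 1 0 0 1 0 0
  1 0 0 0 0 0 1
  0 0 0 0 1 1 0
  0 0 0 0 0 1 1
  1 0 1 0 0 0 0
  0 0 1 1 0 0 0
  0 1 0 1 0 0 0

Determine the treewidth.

A width-2 tree decomposition is:
Bags: B1 = {3, 4, 6}  B2 = {3, 4, 7}  B3 = {2, 3, 7}  B4 = {1, 2, 3}  B5 = {1, 3, 5}
Tree: B1–B2, B2–B3, B3–B4, B4–B5
The largest bag has 3 vertices, giving width 2; this decomposition certifies tw(G) ≤ 2. For the lower bound, G contains the cycle 3–6–4–7–2–1–5–3, so G is not a forest; only forests have treewidth ≤ 1, hence tw(G) ≥ 2. The upper and lower bounds meet at 2, so that is the treewidth.

2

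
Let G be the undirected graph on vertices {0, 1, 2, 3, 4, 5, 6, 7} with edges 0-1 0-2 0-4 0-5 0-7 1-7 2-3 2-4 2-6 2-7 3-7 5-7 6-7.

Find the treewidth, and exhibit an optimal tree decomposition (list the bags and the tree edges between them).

The largest bag has 3 vertices, giving width 2; this decomposition certifies tw(G) ≤ 2. For the lower bound, the 3 vertices {0, 2, 4} are pairwise adjacent, and any tree decomposition puts a clique entirely inside one bag — forcing width ≥ 2. Hence tw(G) = 2 exactly.

Treewidth 2.
One such decomposition:
Bags: B1 = {0, 2, 7}  B2 = {2, 6, 7}  B3 = {0, 1, 7}  B4 = {2, 3, 7}  B5 = {0, 2, 4}  B6 = {0, 5, 7}
Tree: B1–B2, B1–B3, B2–B4, B1–B5, B1–B6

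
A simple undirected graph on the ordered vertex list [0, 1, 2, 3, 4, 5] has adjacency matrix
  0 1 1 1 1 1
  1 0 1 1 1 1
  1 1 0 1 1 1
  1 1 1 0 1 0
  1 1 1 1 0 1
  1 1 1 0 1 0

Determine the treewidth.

4

A width-4 tree decomposition is:
Bags: B1 = {0, 1, 2, 3, 4}  B2 = {0, 1, 2, 4, 5}
Tree: B1–B2
The largest bag has 5 vertices, giving width 4; this decomposition certifies tw(G) ≤ 4. On the other hand G contains the 5-clique {0, 1, 2, 3, 4}. A clique must lie in a single bag of any decomposition, so no decomposition can have width below 4. Therefore the treewidth is 4.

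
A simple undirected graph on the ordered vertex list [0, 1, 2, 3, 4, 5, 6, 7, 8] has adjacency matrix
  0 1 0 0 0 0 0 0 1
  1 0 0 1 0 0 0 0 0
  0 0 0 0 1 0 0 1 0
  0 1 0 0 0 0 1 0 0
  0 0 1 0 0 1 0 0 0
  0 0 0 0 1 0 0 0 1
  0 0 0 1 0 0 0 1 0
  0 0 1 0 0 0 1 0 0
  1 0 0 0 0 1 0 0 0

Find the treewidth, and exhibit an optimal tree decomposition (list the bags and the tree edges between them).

Treewidth 2.
One optimal decomposition is:
Bags: B1 = {3, 6, 7}  B2 = {1, 3, 7}  B3 = {0, 1, 7}  B4 = {0, 7, 8}  B5 = {5, 7, 8}  B6 = {4, 5, 7}  B7 = {2, 4, 7}
Tree: B1–B2, B2–B3, B3–B4, B4–B5, B5–B6, B6–B7

The largest bag has 3 vertices, giving width 2; this decomposition certifies tw(G) ≤ 2. The edges 7–6–3–1–0–8–5–4–2–7 form a cycle, so G is not a tree and its treewidth is at least 2. Hence tw(G) = 2 exactly.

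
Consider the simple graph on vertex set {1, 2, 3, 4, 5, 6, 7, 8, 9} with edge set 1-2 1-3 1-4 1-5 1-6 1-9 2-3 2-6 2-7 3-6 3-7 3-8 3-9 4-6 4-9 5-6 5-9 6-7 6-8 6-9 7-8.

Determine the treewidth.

3

A width-3 tree decomposition is:
Bags: B1 = {1, 2, 3, 6}  B2 = {2, 3, 6, 7}  B3 = {1, 3, 6, 9}  B4 = {1, 5, 6, 9}  B5 = {1, 4, 6, 9}  B6 = {3, 6, 7, 8}
Tree: B1–B2, B1–B3, B3–B4, B4–B5, B2–B6
Each bag holds 4 vertices, so the decomposition has width 3, which upper-bounds the treewidth. Conversely, {3, 6, 7, 8} is a clique of size 4, and the vertices of any clique must share a bag in every tree decomposition; so some bag has ≥ 4 vertices and tw(G) ≥ 3. Therefore the treewidth is 3.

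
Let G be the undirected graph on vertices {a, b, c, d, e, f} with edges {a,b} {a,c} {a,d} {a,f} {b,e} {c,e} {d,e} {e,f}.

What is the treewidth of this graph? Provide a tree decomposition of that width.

Every bag has size at most 3, so the width is 3 − 1 = 2 and tw(G) ≤ 2. For the lower bound, G contains the cycle f–e–c–a–f, so G is not a forest; only forests have treewidth ≤ 1, hence tw(G) ≥ 2. Hence tw(G) = 2 exactly.

Treewidth 2.
Bags: B1 = {a, e, f}  B2 = {a, c, e}  B3 = {a, d, e}  B4 = {a, b, e}
Tree: B1–B2, B2–B3, B3–B4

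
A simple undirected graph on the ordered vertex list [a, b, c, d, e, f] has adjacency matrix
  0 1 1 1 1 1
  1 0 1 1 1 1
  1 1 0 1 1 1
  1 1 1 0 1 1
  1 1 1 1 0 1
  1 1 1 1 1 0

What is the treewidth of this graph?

A width-5 tree decomposition is:
Bags: B1 = {a, b, c, d, e, f}
Tree: (single bag)
With just one bag of size 6, the width is 6 − 1 = 5, so tw(G) ≤ 5. For the lower bound, the 6 vertices {a, b, c, d, e, f} are pairwise adjacent, and any tree decomposition puts a clique entirely inside one bag — forcing width ≥ 5. Hence tw(G) = 5 exactly.

5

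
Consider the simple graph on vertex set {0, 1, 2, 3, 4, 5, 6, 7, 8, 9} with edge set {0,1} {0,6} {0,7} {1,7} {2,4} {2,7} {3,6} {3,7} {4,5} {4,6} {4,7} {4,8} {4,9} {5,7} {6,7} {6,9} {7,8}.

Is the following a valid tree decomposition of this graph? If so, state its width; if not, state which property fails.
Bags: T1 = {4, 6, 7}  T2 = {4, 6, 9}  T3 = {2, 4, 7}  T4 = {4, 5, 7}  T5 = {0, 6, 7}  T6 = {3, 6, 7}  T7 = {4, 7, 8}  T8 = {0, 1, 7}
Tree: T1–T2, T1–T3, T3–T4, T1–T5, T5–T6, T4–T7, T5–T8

Yes; width 2.

Checking the three conditions: (i) the bags cover all of {0, 1, 2, 3, 4, 5, 6, 7, 8, 9}; (ii) for each edge, some bag contains both endpoints; (iii) the bags containing any fixed vertex form a subtree. All hold, so the decomposition is valid with width 3 − 1 = 2.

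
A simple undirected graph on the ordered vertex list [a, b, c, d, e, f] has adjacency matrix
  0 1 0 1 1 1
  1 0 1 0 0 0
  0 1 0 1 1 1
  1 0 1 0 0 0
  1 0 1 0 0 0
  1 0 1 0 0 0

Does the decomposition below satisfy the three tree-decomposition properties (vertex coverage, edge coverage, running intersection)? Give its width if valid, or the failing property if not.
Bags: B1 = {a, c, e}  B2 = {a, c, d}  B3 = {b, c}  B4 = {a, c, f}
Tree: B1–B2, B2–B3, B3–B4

A tree decomposition must satisfy three properties: every vertex lies in some bag; for every edge, both endpoints lie together in some bag; and for every vertex, the bags containing it form a connected subtree. Here edge (a,b) lies in no bag, so the decomposition is invalid.

No — edge (a,b) lies in no bag.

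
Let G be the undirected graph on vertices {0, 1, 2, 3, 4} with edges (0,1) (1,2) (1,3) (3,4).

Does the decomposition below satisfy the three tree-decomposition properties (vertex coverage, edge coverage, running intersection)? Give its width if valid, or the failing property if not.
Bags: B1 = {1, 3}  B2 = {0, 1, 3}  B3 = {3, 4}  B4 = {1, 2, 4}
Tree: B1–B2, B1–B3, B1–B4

A tree decomposition must satisfy three properties: every vertex lies in some bag; for every edge, both endpoints lie together in some bag; and for every vertex, the bags containing it form a connected subtree. Here bags containing vertex 4 are not connected in the tree, so the decomposition is invalid.

No — bags containing vertex 4 are not connected in the tree.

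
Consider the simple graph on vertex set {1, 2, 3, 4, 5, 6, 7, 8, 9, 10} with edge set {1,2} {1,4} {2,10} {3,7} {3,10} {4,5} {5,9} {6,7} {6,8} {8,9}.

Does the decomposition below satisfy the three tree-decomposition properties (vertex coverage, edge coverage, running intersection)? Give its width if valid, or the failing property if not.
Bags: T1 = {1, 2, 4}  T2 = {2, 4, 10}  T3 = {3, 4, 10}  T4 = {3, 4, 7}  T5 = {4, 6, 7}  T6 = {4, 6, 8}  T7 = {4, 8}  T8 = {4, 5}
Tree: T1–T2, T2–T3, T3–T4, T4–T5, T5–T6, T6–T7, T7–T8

No — vertex 9 appears in no bag.

A tree decomposition must satisfy three properties: every vertex lies in some bag; for every edge, both endpoints lie together in some bag; and for every vertex, the bags containing it form a connected subtree. Here vertex 9 appears in no bag, so the decomposition is invalid.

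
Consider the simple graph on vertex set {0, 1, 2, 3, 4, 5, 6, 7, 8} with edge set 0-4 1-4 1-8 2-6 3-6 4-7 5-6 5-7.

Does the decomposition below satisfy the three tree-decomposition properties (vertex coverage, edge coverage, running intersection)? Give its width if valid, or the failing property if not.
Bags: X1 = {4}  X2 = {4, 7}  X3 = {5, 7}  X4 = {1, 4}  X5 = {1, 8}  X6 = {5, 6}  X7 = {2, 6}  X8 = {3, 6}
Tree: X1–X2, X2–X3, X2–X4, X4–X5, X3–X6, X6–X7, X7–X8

A tree decomposition must satisfy three properties: every vertex lies in some bag; for every edge, both endpoints lie together in some bag; and for every vertex, the bags containing it form a connected subtree. Here vertex 0 appears in no bag, so the decomposition is invalid.

No — vertex 0 appears in no bag.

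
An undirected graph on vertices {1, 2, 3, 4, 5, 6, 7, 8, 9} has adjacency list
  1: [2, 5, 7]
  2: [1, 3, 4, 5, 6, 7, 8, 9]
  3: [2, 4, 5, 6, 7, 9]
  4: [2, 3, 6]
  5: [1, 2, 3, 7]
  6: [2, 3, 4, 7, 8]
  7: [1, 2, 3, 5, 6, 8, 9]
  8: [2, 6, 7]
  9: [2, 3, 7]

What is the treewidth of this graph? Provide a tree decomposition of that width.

Every bag has size at most 4, so the width is 4 − 1 = 3 and tw(G) ≤ 3. Conversely, {2, 3, 4, 6} is a clique of size 4, and the vertices of any clique must share a bag in every tree decomposition; so some bag has ≥ 4 vertices and tw(G) ≥ 3. Combining the bounds, tw(G) = 3.

Treewidth 3.
Bags: B1 = {2, 6, 7, 8}  B2 = {2, 3, 6, 7}  B3 = {2, 3, 4, 6}  B4 = {2, 3, 5, 7}  B5 = {2, 3, 7, 9}  B6 = {1, 2, 5, 7}
Tree: B1–B2, B2–B3, B2–B4, B4–B5, B4–B6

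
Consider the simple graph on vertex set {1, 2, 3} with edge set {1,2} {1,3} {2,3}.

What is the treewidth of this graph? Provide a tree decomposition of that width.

With just one bag of size 3, the width is 3 − 1 = 2, so tw(G) ≤ 2. For the lower bound, the 3 vertices {1, 2, 3} are pairwise adjacent, and any tree decomposition puts a clique entirely inside one bag — forcing width ≥ 2. Hence tw(G) = 2 exactly.

Treewidth 2.
One such decomposition:
Bags: B1 = {1, 2, 3}
Tree: (single bag)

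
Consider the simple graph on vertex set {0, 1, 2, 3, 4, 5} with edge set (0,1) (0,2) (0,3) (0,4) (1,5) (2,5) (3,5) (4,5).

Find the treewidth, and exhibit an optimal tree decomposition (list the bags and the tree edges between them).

The largest bag has 3 vertices, giving width 2; this decomposition certifies tw(G) ≤ 2. Since 1–5–2–0–1 is a cycle in G, G is not acyclic. Forests are exactly the graphs of treewidth ≤ 1, so tw(G) ≥ 2. Combining the bounds, tw(G) = 2.

Treewidth 2.
One such decomposition:
Bags: B1 = {0, 1, 5}  B2 = {0, 2, 5}  B3 = {0, 3, 5}  B4 = {0, 4, 5}
Tree: B1–B2, B2–B3, B3–B4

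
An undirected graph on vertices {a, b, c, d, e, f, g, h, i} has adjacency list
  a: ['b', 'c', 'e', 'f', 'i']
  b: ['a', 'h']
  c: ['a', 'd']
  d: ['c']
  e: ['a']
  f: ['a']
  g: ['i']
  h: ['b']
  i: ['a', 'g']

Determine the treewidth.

A width-1 tree decomposition is:
Bags: B1 = {g, i}  B2 = {a, i}  B3 = {a, b}  B4 = {a, f}  B5 = {a, c}  B6 = {c, d}  B7 = {b, h}  B8 = {a, e}
Tree: B1–B2, B2–B3, B3–B4, B3–B5, B5–B6, B3–B7, B2–B8
Every bag has size at most 2, so the width is 2 − 1 = 1 and tw(G) ≤ 1. Any graph with an edge has treewidth ≥ 1, and G has the edge g–i. The upper and lower bounds meet at 1, so that is the treewidth.

1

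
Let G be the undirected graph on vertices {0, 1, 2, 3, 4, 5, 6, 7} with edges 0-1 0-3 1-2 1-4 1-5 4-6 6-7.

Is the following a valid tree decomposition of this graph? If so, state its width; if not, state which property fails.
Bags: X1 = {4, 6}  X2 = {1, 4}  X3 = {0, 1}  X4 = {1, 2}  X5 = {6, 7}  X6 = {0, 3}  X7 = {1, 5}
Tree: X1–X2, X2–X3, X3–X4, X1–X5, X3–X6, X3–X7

Yes; width 1.

Vertex coverage: the bags together contain {0, 1, 2, 3, 4, 5, 6, 7}, the full vertex set. Edge coverage: each edge of G has both endpoints in at least one bag. Running intersection: for every vertex, the bags containing it form a connected subtree. All three properties hold, so this is a valid tree decomposition of width max|bag| − 1 = 1, and hence tw(G) ≤ 1.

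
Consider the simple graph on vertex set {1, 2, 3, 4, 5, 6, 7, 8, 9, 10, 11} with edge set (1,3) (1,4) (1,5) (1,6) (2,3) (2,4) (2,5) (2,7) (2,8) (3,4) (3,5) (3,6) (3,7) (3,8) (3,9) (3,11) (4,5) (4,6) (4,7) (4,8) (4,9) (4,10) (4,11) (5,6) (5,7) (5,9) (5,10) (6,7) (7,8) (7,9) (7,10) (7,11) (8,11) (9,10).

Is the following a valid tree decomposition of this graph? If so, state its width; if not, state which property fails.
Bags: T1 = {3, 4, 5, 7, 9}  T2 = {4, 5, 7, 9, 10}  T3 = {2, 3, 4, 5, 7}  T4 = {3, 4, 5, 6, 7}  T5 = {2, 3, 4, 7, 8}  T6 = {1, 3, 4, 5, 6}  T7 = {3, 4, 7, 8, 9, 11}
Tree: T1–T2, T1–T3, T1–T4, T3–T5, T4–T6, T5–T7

A tree decomposition must satisfy three properties: every vertex lies in some bag; for every edge, both endpoints lie together in some bag; and for every vertex, the bags containing it form a connected subtree. Here bags containing vertex 9 are not connected in the tree, so the decomposition is invalid.

No — bags containing vertex 9 are not connected in the tree.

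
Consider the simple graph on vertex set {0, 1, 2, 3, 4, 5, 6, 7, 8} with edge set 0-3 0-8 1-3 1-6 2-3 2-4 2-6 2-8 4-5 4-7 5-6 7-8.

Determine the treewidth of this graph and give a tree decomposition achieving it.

Each bag holds 4 vertices, so the decomposition has width 3, which upper-bounds the treewidth. For the lower bound: the 4 vertex sets {0,7,8}, {3}, {2}, {1,4,5,6} are disjoint, each induces a connected subgraph, and every pair is joined by at least one edge of G. Contracting each set to a single vertex therefore yields K_{4} as a minor, and since treewidth is minor-monotone, tw(G) ≥ tw(K_{4}) = 3. Therefore the treewidth is 3.

Treewidth 3.
Bags: B1 = {0, 3, 7, 8}  B2 = {2, 3, 7, 8}  B3 = {2, 3, 4, 7}  B4 = {1, 2, 3, 4}  B5 = {1, 2, 4, 6}  B6 = {1, 4, 5, 6}
Tree: B1–B2, B2–B3, B3–B4, B4–B5, B5–B6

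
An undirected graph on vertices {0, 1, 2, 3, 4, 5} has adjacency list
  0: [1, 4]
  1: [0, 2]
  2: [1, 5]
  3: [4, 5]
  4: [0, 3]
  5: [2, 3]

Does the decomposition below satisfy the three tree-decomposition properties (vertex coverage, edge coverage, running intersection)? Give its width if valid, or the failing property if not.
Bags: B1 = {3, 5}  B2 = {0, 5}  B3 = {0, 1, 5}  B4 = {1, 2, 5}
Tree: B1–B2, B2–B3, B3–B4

A tree decomposition must satisfy three properties: every vertex lies in some bag; for every edge, both endpoints lie together in some bag; and for every vertex, the bags containing it form a connected subtree. Here vertex 4 appears in no bag, so the decomposition is invalid.

No — vertex 4 appears in no bag.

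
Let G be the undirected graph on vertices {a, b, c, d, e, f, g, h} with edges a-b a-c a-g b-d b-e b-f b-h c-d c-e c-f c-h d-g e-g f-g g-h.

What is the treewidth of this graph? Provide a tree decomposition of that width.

Treewidth 3.
Bags: B1 = {b, c, f, g}  B2 = {b, c, e, g}  B3 = {a, b, c, g}  B4 = {b, c, d, g}  B5 = {b, c, g, h}
Tree: B1–B2, B2–B3, B3–B4, B4–B5

Each bag holds 4 vertices, so the decomposition has width 3, which upper-bounds the treewidth. For the lower bound: the 4 vertex sets {f,g}, {c,e}, {b}, {a} are disjoint, each induces a connected subgraph, and every pair is joined by at least one edge of G. Contracting each set to a single vertex therefore yields K_{4} as a minor, and since treewidth is minor-monotone, tw(G) ≥ tw(K_{4}) = 3. Combining the bounds, tw(G) = 3.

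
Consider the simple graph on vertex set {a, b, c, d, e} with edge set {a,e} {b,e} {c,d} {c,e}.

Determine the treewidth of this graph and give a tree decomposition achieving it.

Treewidth 1.
One optimal decomposition is:
Bags: B1 = {c, d}  B2 = {c, e}  B3 = {a, e}  B4 = {b, e}
Tree: B1–B2, B2–B3, B3–B4

The largest bag has 2 vertices, giving width 1; this decomposition certifies tw(G) ≤ 1. Any graph with an edge has treewidth ≥ 1, and G has the edge d–c. Combining the bounds, tw(G) = 1.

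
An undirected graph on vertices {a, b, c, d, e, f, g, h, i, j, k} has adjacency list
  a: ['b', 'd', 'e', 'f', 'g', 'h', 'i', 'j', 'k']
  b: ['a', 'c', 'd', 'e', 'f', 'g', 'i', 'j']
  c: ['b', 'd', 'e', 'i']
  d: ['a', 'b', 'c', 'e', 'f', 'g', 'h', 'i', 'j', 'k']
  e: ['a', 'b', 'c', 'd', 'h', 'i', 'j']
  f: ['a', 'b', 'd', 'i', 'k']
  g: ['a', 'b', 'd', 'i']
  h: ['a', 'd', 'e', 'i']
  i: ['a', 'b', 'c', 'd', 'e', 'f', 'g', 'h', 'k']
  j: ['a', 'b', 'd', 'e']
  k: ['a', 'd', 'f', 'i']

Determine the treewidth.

4

A width-4 tree decomposition is:
Bags: B1 = {a, b, d, f, i}  B2 = {a, b, d, g, i}  B3 = {a, b, d, e, i}  B4 = {a, d, f, i, k}  B5 = {b, c, d, e, i}  B6 = {a, d, e, h, i}  B7 = {a, b, d, e, j}
Tree: B1–B2, B2–B3, B1–B4, B3–B5, B3–B6, B3–B7
The largest bag has 5 vertices, giving width 4; this decomposition certifies tw(G) ≤ 4. For the lower bound, the 5 vertices {a, b, d, e, j} are pairwise adjacent, and any tree decomposition puts a clique entirely inside one bag — forcing width ≥ 4. Therefore the treewidth is 4.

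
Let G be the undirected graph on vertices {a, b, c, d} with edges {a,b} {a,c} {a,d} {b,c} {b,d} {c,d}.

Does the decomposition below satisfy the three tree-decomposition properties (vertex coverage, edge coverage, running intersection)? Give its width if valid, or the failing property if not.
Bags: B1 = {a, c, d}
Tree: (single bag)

No — vertex b appears in no bag.

A tree decomposition must satisfy three properties: every vertex lies in some bag; for every edge, both endpoints lie together in some bag; and for every vertex, the bags containing it form a connected subtree. Here vertex b appears in no bag, so the decomposition is invalid.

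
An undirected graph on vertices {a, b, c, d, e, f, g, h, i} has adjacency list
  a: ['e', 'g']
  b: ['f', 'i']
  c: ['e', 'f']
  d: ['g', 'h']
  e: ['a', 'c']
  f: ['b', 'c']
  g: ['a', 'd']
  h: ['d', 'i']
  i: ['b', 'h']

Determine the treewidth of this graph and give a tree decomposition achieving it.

Each bag holds 3 vertices, so the decomposition has width 2, which upper-bounds the treewidth. The edges e–c–f–b–i–h–d–g–a–e form a cycle, so G is not a tree and its treewidth is at least 2. The upper and lower bounds meet at 2, so that is the treewidth.

Treewidth 2.
One such decomposition:
Bags: B1 = {c, e, f}  B2 = {b, e, f}  B3 = {b, e, i}  B4 = {e, h, i}  B5 = {d, e, h}  B6 = {d, e, g}  B7 = {a, e, g}
Tree: B1–B2, B2–B3, B3–B4, B4–B5, B5–B6, B6–B7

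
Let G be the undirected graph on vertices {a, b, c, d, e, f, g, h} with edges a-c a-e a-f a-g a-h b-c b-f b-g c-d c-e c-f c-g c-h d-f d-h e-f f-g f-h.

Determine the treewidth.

3

A width-3 tree decomposition is:
Bags: B1 = {c, d, f, h}  B2 = {a, c, f, h}  B3 = {a, c, f, g}  B4 = {b, c, f, g}  B5 = {a, c, e, f}
Tree: B1–B2, B2–B3, B3–B4, B2–B5
The largest bag has 4 vertices, giving width 3; this decomposition certifies tw(G) ≤ 3. Conversely, {c, d, f, h} is a clique of size 4, and the vertices of any clique must share a bag in every tree decomposition; so some bag has ≥ 4 vertices and tw(G) ≥ 3. Therefore the treewidth is 3.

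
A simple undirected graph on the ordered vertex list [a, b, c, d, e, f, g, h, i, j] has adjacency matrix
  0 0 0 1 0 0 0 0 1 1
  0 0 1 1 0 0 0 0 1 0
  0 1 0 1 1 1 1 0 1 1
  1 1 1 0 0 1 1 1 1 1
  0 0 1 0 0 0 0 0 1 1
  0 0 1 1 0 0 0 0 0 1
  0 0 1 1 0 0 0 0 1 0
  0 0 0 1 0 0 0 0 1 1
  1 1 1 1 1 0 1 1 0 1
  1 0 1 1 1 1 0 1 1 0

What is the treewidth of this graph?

A width-3 tree decomposition is:
Bags: B1 = {c, d, f, j}  B2 = {c, d, i, j}  B3 = {b, c, d, i}  B4 = {a, d, i, j}  B5 = {d, h, i, j}  B6 = {c, e, i, j}  B7 = {c, d, g, i}
Tree: B1–B2, B2–B3, B2–B4, B2–B5, B2–B6, B3–B7
Each bag holds 4 vertices, so the decomposition has width 3, which upper-bounds the treewidth. For the lower bound, the 4 vertices {c, d, f, j} are pairwise adjacent, and any tree decomposition puts a clique entirely inside one bag — forcing width ≥ 3. Combining the bounds, tw(G) = 3.

3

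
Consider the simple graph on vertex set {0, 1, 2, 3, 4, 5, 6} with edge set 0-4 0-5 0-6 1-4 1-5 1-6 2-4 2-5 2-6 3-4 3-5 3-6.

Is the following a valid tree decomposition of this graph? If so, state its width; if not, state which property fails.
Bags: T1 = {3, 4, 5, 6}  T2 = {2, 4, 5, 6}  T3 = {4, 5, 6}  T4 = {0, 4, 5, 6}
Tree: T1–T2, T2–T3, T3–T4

A tree decomposition must satisfy three properties: every vertex lies in some bag; for every edge, both endpoints lie together in some bag; and for every vertex, the bags containing it form a connected subtree. Here vertex 1 appears in no bag, so the decomposition is invalid.

No — vertex 1 appears in no bag.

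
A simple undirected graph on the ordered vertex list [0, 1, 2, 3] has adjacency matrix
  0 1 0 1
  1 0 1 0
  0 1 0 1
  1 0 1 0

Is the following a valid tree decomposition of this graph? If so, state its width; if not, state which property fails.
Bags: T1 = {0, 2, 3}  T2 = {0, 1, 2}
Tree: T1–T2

Vertex coverage: the bags together contain {0, 1, 2, 3}, the full vertex set. Edge coverage: each edge of G has both endpoints in at least one bag. Running intersection: for every vertex, the bags containing it form a connected subtree. All three properties hold, so this is a valid tree decomposition of width max|bag| − 1 = 2, and hence tw(G) ≤ 2.

Yes; width 2.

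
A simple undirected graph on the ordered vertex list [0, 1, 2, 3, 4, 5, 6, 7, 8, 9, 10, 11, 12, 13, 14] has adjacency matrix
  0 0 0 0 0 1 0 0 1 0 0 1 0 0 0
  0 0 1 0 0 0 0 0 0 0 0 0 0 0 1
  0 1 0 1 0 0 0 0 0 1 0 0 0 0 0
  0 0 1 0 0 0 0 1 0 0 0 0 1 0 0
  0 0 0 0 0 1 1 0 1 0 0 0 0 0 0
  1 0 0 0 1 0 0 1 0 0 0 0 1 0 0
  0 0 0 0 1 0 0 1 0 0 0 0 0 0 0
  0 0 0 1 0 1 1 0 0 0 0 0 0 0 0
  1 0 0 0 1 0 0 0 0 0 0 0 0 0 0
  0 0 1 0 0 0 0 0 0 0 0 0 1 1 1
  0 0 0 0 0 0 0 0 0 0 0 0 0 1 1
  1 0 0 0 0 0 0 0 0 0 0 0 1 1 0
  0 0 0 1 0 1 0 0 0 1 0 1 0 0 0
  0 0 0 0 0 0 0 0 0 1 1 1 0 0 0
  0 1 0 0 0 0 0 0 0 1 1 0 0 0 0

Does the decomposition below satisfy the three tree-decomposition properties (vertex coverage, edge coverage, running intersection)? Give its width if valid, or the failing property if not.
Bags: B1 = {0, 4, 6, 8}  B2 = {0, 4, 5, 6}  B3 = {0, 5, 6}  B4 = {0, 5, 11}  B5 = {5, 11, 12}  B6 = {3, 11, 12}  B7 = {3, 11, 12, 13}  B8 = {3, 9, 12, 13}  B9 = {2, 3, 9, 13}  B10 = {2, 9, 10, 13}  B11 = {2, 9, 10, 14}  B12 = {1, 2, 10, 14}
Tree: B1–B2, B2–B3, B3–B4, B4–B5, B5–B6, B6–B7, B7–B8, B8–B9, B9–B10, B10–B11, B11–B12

No — vertex 7 appears in no bag.

A tree decomposition must satisfy three properties: every vertex lies in some bag; for every edge, both endpoints lie together in some bag; and for every vertex, the bags containing it form a connected subtree. Here vertex 7 appears in no bag, so the decomposition is invalid.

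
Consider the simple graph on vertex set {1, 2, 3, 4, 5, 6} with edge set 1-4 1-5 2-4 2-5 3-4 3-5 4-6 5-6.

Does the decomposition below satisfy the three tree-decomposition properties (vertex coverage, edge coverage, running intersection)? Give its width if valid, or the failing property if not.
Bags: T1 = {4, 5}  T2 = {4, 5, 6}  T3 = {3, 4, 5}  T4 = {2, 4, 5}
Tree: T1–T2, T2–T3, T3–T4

No — vertex 1 appears in no bag.

A tree decomposition must satisfy three properties: every vertex lies in some bag; for every edge, both endpoints lie together in some bag; and for every vertex, the bags containing it form a connected subtree. Here vertex 1 appears in no bag, so the decomposition is invalid.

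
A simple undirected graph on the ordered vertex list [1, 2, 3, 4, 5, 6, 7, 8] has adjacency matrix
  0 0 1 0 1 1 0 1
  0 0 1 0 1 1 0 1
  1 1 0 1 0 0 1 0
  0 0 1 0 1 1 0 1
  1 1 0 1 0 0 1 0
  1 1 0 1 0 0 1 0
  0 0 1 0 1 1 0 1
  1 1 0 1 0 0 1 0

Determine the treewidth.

A width-4 tree decomposition is:
Bags: B1 = {1, 2, 3, 4, 7}  B2 = {1, 2, 4, 5, 7}  B3 = {1, 2, 4, 7, 8}  B4 = {1, 2, 4, 6, 7}
Tree: B1–B2, B2–B3, B3–B4
Each bag holds 5 vertices, so the decomposition has width 4, which upper-bounds the treewidth. For the lower bound: the 5 vertex sets {3,7}, {1,5}, {2,8}, {4}, {6} are disjoint, each induces a connected subgraph, and every pair is joined by at least one edge of G. Contracting each set to a single vertex therefore yields K_{5} as a minor, and since treewidth is minor-monotone, tw(G) ≥ tw(K_{5}) = 4. Combining the bounds, tw(G) = 4.

4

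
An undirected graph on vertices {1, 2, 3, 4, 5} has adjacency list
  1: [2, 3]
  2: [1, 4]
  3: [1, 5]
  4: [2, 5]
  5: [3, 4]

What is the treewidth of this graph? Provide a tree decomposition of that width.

Treewidth 2.
One such decomposition:
Bags: B1 = {2, 4, 5}  B2 = {2, 3, 5}  B3 = {1, 2, 3}
Tree: B1–B2, B2–B3

Each bag holds 3 vertices, so the decomposition has width 2, which upper-bounds the treewidth. For the lower bound, G contains the cycle 2–4–5–3–1–2, so G is not a forest; only forests have treewidth ≤ 1, hence tw(G) ≥ 2. Therefore the treewidth is 2.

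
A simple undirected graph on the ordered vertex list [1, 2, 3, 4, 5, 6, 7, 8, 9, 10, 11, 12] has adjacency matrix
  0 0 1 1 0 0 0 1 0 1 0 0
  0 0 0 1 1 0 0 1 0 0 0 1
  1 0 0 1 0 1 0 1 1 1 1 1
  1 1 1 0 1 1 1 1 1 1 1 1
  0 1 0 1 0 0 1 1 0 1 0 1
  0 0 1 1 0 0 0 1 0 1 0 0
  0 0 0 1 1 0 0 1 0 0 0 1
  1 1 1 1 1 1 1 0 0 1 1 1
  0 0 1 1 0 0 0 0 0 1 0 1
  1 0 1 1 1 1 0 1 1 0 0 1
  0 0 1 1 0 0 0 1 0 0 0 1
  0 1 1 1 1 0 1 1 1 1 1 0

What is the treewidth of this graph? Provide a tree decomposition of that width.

Treewidth 4.
Bags: B1 = {3, 4, 8, 10, 12}  B2 = {3, 4, 8, 11, 12}  B3 = {3, 4, 6, 8, 10}  B4 = {1, 3, 4, 8, 10}  B5 = {3, 4, 9, 10, 12}  B6 = {4, 5, 8, 10, 12}  B7 = {4, 5, 7, 8, 12}  B8 = {2, 4, 5, 8, 12}
Tree: B1–B2, B1–B3, B1–B4, B1–B5, B1–B6, B6–B7, B6–B8

The largest bag has 5 vertices, giving width 4; this decomposition certifies tw(G) ≤ 4. On the other hand G contains the 5-clique {1, 3, 4, 8, 10}. A clique must lie in a single bag of any decomposition, so no decomposition can have width below 4. Hence tw(G) = 4 exactly.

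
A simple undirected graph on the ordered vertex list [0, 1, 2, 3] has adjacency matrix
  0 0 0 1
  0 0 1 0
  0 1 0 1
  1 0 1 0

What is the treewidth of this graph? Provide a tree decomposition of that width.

Every bag has size at most 2, so the width is 2 − 1 = 1 and tw(G) ≤ 1. Since G has at least one edge (e.g. 3–2), it is not an edgeless graph, so tw(G) ≥ 1. Therefore the treewidth is 1.

Treewidth 1.
One optimal decomposition is:
Bags: B1 = {2, 3}  B2 = {0, 3}  B3 = {1, 2}
Tree: B1–B2, B1–B3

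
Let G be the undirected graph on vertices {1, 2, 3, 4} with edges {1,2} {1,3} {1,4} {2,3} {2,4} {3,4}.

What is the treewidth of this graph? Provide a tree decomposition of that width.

Treewidth 3.
Bags: B1 = {1, 2, 3, 4}
Tree: (single bag)

With just one bag of size 4, the width is 4 − 1 = 3, so tw(G) ≤ 3. On the other hand G contains the 4-clique {1, 2, 3, 4}. A clique must lie in a single bag of any decomposition, so no decomposition can have width below 3. Combining the bounds, tw(G) = 3.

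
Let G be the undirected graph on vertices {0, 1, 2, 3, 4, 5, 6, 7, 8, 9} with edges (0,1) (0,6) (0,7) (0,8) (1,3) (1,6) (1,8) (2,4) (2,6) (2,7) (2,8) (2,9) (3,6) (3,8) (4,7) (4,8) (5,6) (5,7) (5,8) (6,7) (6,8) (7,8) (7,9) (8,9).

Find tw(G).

A width-3 tree decomposition is:
Bags: B1 = {0, 6, 7, 8}  B2 = {2, 6, 7, 8}  B3 = {2, 4, 7, 8}  B4 = {0, 1, 6, 8}  B5 = {2, 7, 8, 9}  B6 = {1, 3, 6, 8}  B7 = {5, 6, 7, 8}
Tree: B1–B2, B2–B3, B1–B4, B3–B5, B4–B6, B2–B7
The largest bag has 4 vertices, giving width 3; this decomposition certifies tw(G) ≤ 3. For the lower bound, the 4 vertices {2, 7, 8, 9} are pairwise adjacent, and any tree decomposition puts a clique entirely inside one bag — forcing width ≥ 3. Hence tw(G) = 3 exactly.

3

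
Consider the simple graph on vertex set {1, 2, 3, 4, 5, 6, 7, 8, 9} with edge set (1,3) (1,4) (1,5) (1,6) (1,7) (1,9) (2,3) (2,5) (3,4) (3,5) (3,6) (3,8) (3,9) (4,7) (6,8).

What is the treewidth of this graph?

2

A width-2 tree decomposition is:
Bags: B1 = {1, 3, 5}  B2 = {2, 3, 5}  B3 = {1, 3, 6}  B4 = {1, 3, 4}  B5 = {1, 4, 7}  B6 = {3, 6, 8}  B7 = {1, 3, 9}
Tree: B1–B2, B1–B3, B3–B4, B4–B5, B3–B6, B1–B7
The largest bag has 3 vertices, giving width 2; this decomposition certifies tw(G) ≤ 2. Conversely, {3, 6, 8} is a clique of size 3, and the vertices of any clique must share a bag in every tree decomposition; so some bag has ≥ 3 vertices and tw(G) ≥ 2. Combining the bounds, tw(G) = 2.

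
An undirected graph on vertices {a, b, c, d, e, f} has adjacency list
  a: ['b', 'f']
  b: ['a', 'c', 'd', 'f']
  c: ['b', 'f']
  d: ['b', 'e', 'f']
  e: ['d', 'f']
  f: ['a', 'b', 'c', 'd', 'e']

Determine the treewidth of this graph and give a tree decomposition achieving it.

Treewidth 2.
One such decomposition:
Bags: B1 = {b, c, f}  B2 = {a, b, f}  B3 = {b, d, f}  B4 = {d, e, f}
Tree: B1–B2, B1–B3, B3–B4

Every bag has size at most 3, so the width is 3 − 1 = 2 and tw(G) ≤ 2. Conversely, {d, e, f} is a clique of size 3, and the vertices of any clique must share a bag in every tree decomposition; so some bag has ≥ 3 vertices and tw(G) ≥ 2. Combining the bounds, tw(G) = 2.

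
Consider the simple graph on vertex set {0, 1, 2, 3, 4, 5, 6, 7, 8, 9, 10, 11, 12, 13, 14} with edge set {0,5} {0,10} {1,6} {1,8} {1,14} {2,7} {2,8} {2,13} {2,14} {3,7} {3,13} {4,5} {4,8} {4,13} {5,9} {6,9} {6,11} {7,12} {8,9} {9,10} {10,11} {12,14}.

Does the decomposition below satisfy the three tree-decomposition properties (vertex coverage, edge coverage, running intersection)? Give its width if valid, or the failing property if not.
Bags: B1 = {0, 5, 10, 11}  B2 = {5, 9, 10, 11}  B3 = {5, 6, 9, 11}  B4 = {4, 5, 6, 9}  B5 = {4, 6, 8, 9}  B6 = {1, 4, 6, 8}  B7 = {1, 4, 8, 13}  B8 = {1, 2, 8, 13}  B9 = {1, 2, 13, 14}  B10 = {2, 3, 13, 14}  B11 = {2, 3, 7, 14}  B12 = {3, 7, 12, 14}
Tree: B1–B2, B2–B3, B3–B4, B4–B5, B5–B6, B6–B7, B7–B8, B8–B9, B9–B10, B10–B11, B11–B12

Yes; width 3.

Every vertex of G appears in some bag (union = {0, 1, 2, 3, 4, 5, 6, 7, 8, 9, 10, 11, 12, 13, 14}); every edge is covered by a bag; and for each vertex v the set of bags containing v is connected in the bag tree. The decomposition is therefore valid. The largest bag has 4 vertices, so the width is 3.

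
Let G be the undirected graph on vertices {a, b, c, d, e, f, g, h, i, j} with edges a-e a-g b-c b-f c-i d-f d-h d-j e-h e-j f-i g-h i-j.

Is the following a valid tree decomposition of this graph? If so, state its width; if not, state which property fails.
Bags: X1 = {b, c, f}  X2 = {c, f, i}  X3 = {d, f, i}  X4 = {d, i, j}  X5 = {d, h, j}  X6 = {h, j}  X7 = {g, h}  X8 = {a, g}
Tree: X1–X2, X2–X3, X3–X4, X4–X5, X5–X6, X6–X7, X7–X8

A tree decomposition must satisfy three properties: every vertex lies in some bag; for every edge, both endpoints lie together in some bag; and for every vertex, the bags containing it form a connected subtree. Here vertex e appears in no bag, so the decomposition is invalid.

No — vertex e appears in no bag.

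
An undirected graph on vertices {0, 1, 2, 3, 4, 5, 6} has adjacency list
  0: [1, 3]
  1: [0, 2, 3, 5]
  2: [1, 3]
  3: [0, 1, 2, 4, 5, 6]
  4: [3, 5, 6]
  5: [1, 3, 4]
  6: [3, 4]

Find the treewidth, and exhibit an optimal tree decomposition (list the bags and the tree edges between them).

Every bag has size at most 3, so the width is 3 − 1 = 2 and tw(G) ≤ 2. On the other hand G contains the 3-clique {0, 1, 3}. A clique must lie in a single bag of any decomposition, so no decomposition can have width below 2. The upper and lower bounds meet at 2, so that is the treewidth.

Treewidth 2.
One such decomposition:
Bags: B1 = {3, 4, 5}  B2 = {1, 3, 5}  B3 = {0, 1, 3}  B4 = {1, 2, 3}  B5 = {3, 4, 6}
Tree: B1–B2, B2–B3, B3–B4, B1–B5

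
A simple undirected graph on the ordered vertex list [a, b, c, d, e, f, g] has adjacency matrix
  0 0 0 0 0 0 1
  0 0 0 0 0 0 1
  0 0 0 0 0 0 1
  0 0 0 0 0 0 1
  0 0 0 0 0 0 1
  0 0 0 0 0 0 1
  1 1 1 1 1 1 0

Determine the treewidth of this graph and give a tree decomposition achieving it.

Treewidth 1.
One such decomposition:
Bags: B1 = {f, g}  B2 = {b, g}  B3 = {a, g}  B4 = {e, g}  B5 = {d, g}  B6 = {c, g}
Tree: B1–B2, B2–B3, B3–B4, B2–B5, B1–B6

Each bag holds 2 vertices, so the decomposition has width 1, which upper-bounds the treewidth. G has an edge, so its treewidth is at least 1. Hence tw(G) = 1 exactly.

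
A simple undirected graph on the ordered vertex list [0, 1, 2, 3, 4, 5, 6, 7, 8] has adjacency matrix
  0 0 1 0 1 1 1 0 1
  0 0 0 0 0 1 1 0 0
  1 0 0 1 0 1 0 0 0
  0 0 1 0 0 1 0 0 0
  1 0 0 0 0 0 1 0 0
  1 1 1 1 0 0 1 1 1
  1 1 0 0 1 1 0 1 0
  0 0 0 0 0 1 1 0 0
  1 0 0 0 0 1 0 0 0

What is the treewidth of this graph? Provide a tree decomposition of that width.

The largest bag has 3 vertices, giving width 2; this decomposition certifies tw(G) ≤ 2. Conversely, {0, 4, 6} is a clique of size 3, and the vertices of any clique must share a bag in every tree decomposition; so some bag has ≥ 3 vertices and tw(G) ≥ 2. Therefore the treewidth is 2.

Treewidth 2.
One optimal decomposition is:
Bags: B1 = {0, 5, 6}  B2 = {1, 5, 6}  B3 = {0, 5, 8}  B4 = {0, 4, 6}  B5 = {0, 2, 5}  B6 = {2, 3, 5}  B7 = {5, 6, 7}
Tree: B1–B2, B1–B3, B1–B4, B3–B5, B5–B6, B2–B7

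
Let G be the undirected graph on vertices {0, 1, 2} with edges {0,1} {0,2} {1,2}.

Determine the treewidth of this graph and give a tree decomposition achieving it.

Treewidth 2.
One optimal decomposition is:
Bags: B1 = {0, 1, 2}
Tree: (single bag)

With just one bag of size 3, the width is 3 − 1 = 2, so tw(G) ≤ 2. On the other hand G contains the 3-clique {0, 1, 2}. A clique must lie in a single bag of any decomposition, so no decomposition can have width below 2. Combining the bounds, tw(G) = 2.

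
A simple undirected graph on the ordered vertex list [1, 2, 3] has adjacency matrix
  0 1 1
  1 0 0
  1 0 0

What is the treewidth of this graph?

1

A width-1 tree decomposition is:
Bags: B1 = {1, 2}  B2 = {1, 3}
Tree: B1–B2
The largest bag has 2 vertices, giving width 1; this decomposition certifies tw(G) ≤ 1. G has an edge, so its treewidth is at least 1. Combining the bounds, tw(G) = 1.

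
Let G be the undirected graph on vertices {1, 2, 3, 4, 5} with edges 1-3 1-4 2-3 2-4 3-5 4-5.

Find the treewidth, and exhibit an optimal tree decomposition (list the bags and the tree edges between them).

Treewidth 2.
Bags: B1 = {1, 3, 4}  B2 = {3, 4, 5}  B3 = {2, 3, 4}
Tree: B1–B2, B2–B3

Each bag holds 3 vertices, so the decomposition has width 2, which upper-bounds the treewidth. Since 3–1–4–5–3 is a cycle in G, G is not acyclic. Forests are exactly the graphs of treewidth ≤ 1, so tw(G) ≥ 2. Therefore the treewidth is 2.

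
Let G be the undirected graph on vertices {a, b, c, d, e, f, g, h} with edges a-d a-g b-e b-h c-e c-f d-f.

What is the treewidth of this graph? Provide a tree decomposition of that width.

Treewidth 1.
One optimal decomposition is:
Bags: B1 = {a, g}  B2 = {a, d}  B3 = {d, f}  B4 = {c, f}  B5 = {c, e}  B6 = {b, e}  B7 = {b, h}
Tree: B1–B2, B2–B3, B3–B4, B4–B5, B5–B6, B6–B7

Every bag has size at most 2, so the width is 2 − 1 = 1 and tw(G) ≤ 1. Any graph with an edge has treewidth ≥ 1, and G has the edge g–a. Therefore the treewidth is 1.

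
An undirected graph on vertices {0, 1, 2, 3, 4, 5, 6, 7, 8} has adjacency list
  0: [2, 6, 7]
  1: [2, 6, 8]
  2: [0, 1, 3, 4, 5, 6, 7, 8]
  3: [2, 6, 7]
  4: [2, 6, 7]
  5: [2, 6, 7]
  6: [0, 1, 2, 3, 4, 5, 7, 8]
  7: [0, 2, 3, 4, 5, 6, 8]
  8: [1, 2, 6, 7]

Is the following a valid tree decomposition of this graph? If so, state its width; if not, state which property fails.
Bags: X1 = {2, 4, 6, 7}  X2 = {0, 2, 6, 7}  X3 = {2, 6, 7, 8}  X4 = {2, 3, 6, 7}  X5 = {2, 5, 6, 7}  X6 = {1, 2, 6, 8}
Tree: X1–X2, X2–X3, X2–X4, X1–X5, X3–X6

Every vertex of G appears in some bag (union = {0, 1, 2, 3, 4, 5, 6, 7, 8}); every edge is covered by a bag; and for each vertex v the set of bags containing v is connected in the bag tree. The decomposition is therefore valid. The largest bag has 4 vertices, so the width is 3.

Yes; width 3.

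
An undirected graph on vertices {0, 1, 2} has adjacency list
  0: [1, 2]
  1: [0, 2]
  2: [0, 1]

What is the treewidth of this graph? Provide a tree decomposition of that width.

A single bag containing all 3 vertices is trivially a valid decomposition of width 2. On the other hand G contains the 3-clique {0, 1, 2}. A clique must lie in a single bag of any decomposition, so no decomposition can have width below 2. Therefore the treewidth is 2.

Treewidth 2.
Bags: B1 = {0, 1, 2}
Tree: (single bag)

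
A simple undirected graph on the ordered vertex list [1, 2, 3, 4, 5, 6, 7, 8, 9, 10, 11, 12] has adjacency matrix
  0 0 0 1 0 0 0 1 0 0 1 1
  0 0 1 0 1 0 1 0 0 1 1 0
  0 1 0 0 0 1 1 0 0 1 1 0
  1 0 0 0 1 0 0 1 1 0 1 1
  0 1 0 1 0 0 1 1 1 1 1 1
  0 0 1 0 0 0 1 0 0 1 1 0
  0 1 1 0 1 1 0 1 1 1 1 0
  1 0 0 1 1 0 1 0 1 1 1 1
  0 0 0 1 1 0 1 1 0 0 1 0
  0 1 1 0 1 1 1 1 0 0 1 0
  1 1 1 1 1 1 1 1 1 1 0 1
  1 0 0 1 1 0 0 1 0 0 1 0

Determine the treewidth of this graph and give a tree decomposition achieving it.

The largest bag has 5 vertices, giving width 4; this decomposition certifies tw(G) ≤ 4. On the other hand G contains the 5-clique {1, 4, 8, 11, 12}. A clique must lie in a single bag of any decomposition, so no decomposition can have width below 4. Therefore the treewidth is 4.

Treewidth 4.
Bags: B1 = {5, 7, 8, 9, 11}  B2 = {4, 5, 8, 9, 11}  B3 = {4, 5, 8, 11, 12}  B4 = {5, 7, 8, 10, 11}  B5 = {2, 5, 7, 10, 11}  B6 = {1, 4, 8, 11, 12}  B7 = {2, 3, 7, 10, 11}  B8 = {3, 6, 7, 10, 11}
Tree: B1–B2, B2–B3, B1–B4, B4–B5, B3–B6, B5–B7, B7–B8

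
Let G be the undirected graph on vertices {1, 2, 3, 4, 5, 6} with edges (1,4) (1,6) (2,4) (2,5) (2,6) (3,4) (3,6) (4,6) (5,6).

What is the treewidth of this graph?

A width-2 tree decomposition is:
Bags: B1 = {1, 4, 6}  B2 = {2, 4, 6}  B3 = {3, 4, 6}  B4 = {2, 5, 6}
Tree: B1–B2, B1–B3, B2–B4
Each bag holds 3 vertices, so the decomposition has width 2, which upper-bounds the treewidth. For the lower bound, the 3 vertices {1, 4, 6} are pairwise adjacent, and any tree decomposition puts a clique entirely inside one bag — forcing width ≥ 2. Hence tw(G) = 2 exactly.

2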